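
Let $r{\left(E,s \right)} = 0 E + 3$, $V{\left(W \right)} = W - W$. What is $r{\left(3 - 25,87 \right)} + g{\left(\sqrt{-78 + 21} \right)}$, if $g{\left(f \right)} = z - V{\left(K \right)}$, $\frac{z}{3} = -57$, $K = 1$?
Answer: $-168$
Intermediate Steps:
$z = -171$ ($z = 3 \left(-57\right) = -171$)
$V{\left(W \right)} = 0$
$r{\left(E,s \right)} = 3$ ($r{\left(E,s \right)} = 0 + 3 = 3$)
$g{\left(f \right)} = -171$ ($g{\left(f \right)} = -171 - 0 = -171 + 0 = -171$)
$r{\left(3 - 25,87 \right)} + g{\left(\sqrt{-78 + 21} \right)} = 3 - 171 = -168$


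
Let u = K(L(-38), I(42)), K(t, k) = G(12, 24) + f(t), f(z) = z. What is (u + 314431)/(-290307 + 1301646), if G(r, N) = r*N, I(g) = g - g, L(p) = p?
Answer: 314681/1011339 ≈ 0.31115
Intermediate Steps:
I(g) = 0
G(r, N) = N*r
K(t, k) = 288 + t (K(t, k) = 24*12 + t = 288 + t)
u = 250 (u = 288 - 38 = 250)
(u + 314431)/(-290307 + 1301646) = (250 + 314431)/(-290307 + 1301646) = 314681/1011339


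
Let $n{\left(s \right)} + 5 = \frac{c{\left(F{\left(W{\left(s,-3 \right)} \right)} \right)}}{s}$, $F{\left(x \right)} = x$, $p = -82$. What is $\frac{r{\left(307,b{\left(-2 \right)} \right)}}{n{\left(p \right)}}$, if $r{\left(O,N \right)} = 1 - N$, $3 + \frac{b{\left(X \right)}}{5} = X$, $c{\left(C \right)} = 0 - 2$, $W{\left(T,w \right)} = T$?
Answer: $- \frac{533}{102} \approx -5.2255$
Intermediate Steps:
$c{\left(C \right)} = -2$
$b{\left(X \right)} = -15 + 5 X$
$n{\left(s \right)} = -5 - \frac{2}{s}$
$\frac{r{\left(307,b{\left(-2 \right)} \right)}}{n{\left(p \right)}} = \frac{1 - \left(-15 + 5 \left(-2\right)\right)}{-5 - \frac{2}{-82}} = \frac{1 - \left(-15 - 10\right)}{-5 - - \frac{1}{41}} = \frac{1 - -25}{-5 + \frac{1}{41}} = \frac{1 + 25}{- \frac{204}{41}} = 26 \left(- \frac{41}{204}\right) = - \frac{533}{102}$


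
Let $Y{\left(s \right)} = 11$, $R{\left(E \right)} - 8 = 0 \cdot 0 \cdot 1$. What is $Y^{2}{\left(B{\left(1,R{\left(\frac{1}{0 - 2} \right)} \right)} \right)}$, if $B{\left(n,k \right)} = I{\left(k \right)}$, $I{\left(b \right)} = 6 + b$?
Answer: $121$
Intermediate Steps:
$R{\left(E \right)} = 8$ ($R{\left(E \right)} = 8 + 0 \cdot 0 \cdot 1 = 8 + 0 \cdot 1 = 8 + 0 = 8$)
$B{\left(n,k \right)} = 6 + k$
$Y^{2}{\left(B{\left(1,R{\left(\frac{1}{0 - 2} \right)} \right)} \right)} = 11^{2} = 121$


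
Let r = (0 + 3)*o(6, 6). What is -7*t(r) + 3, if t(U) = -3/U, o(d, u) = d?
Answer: 25/6 ≈ 4.1667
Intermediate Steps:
r = 18 (r = (0 + 3)*6 = 3*6 = 18)
-7*t(r) + 3 = -(-21)/18 + 3 = -7*(-1/6) + 3 = 7/6 + 3 = 25/6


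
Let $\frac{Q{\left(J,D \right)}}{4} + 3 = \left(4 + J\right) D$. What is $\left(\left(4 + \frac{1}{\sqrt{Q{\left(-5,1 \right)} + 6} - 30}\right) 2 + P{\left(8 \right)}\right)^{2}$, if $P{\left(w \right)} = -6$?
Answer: $\frac{2 \left(58 \sqrt{10} + 831 i\right)}{5 \left(6 \sqrt{10} + 89 i\right)} \approx 3.7406 - 0.026884 i$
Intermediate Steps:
$Q{\left(J,D \right)} = -12 + 4 D \left(4 + J\right)$ ($Q{\left(J,D \right)} = -12 + 4 \left(4 + J\right) D = -12 + 4 D \left(4 + J\right)$)
$\left(\left(4 + \frac{1}{\sqrt{Q{\left(-5,1 \right)} + 6} - 30}\right) 2 + P{\left(8 \right)}\right)^{2} = \left(\left(4 + \frac{1}{\sqrt{\left(-12 + 16 \cdot 1 + 4 \cdot 1 \left(-5\right)\right) + 6} - 30}\right) 2 - 6\right)^{2} = \left(\left(4 + \frac{1}{\sqrt{\left(-12 + 16 - 20\right) + 6} - 30}\right) 2 - 6\right)^{2} = \left(\left(4 + \frac{1}{\sqrt{-16 + 6} - 30}\right) 2 - 6\right)^{2} = \left(\left(4 + \frac{1}{\sqrt{-10} - 30}\right) 2 - 6\right)^{2} = \left(\left(4 + \frac{1}{i \sqrt{10} - 30}\right) 2 - 6\right)^{2} = \left(\left(4 + \frac{1}{-30 + i \sqrt{10}}\right) 2 - 6\right)^{2} = \left(\left(8 + \frac{2}{-30 + i \sqrt{10}}\right) - 6\right)^{2} = \left(2 + \frac{2}{-30 + i \sqrt{10}}\right)^{2}$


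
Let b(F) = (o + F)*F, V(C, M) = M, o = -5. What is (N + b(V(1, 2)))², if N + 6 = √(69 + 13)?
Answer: (-12 + √82)² ≈ 8.6708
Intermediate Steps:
N = -6 + √82 (N = -6 + √(69 + 13) = -6 + √82 ≈ 3.0554)
b(F) = F*(-5 + F) (b(F) = (-5 + F)*F = F*(-5 + F))
(N + b(V(1, 2)))² = ((-6 + √82) + 2*(-5 + 2))² = ((-6 + √82) + 2*(-3))² = ((-6 + √82) - 6)² = (-12 + √82)²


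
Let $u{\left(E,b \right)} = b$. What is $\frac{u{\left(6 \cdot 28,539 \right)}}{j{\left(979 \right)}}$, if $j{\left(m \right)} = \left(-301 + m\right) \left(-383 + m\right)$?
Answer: $\frac{539}{404088} \approx 0.0013339$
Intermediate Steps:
$j{\left(m \right)} = \left(-383 + m\right) \left(-301 + m\right)$
$\frac{u{\left(6 \cdot 28,539 \right)}}{j{\left(979 \right)}} = \frac{539}{115283 + 979^{2} - 669636} = \frac{539}{115283 + 958441 - 669636} = \frac{539}{404088}$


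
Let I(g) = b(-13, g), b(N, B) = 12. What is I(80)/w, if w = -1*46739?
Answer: -12/46739 ≈ -0.00025674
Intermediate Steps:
I(g) = 12
w = -46739
I(80)/w = 12/(-46739) = 12*(-1/46739) = -12/46739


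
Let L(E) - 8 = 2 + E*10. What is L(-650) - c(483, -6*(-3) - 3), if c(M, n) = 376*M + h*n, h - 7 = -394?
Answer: -182293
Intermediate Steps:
h = -387 (h = 7 - 394 = -387)
L(E) = 10 + 10*E (L(E) = 8 + (2 + E*10) = 8 + (2 + 10*E) = 10 + 10*E)
c(M, n) = -387*n + 376*M (c(M, n) = 376*M - 387*n = -387*n + 376*M)
L(-650) - c(483, -6*(-3) - 3) = (10 + 10*(-650)) - (-387*(-6*(-3) - 3) + 376*483) = (10 - 6500) - (-387*(18 - 3) + 181608) = -6490 - (-387*15 + 181608) = -6490 - (-5805 + 181608) = -6490 - 1*175803 = -6490 - 175803 = -182293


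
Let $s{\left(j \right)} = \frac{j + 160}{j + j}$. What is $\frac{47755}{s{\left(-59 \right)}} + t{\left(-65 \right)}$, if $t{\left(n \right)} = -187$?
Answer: $- \frac{5653977}{101} \approx -55980.0$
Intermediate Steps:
$s{\left(j \right)} = \frac{160 + j}{2 j}$
$\frac{47755}{s{\left(-59 \right)}} + t{\left(-65 \right)} = \frac{47755}{\frac{1}{2} \frac{1}{-59} \left(160 - 59\right)} - 187 = \frac{47755}{\frac{1}{2} \left(- \frac{1}{59}\right) 101} - 187 = \frac{47755}{- \frac{101}{118}} - 187 = 47755 \left(- \frac{118}{101}\right) - 187 = - \frac{5635090}{101} - 187 = - \frac{5653977}{101}$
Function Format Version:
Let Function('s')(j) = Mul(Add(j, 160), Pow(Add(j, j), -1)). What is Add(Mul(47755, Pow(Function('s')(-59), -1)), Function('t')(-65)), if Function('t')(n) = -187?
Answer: Rational(-5653977, 101) ≈ -55980.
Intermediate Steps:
Function('s')(j) = Mul(Rational(1, 2), Pow(j, -1), Add(160, j)) (Function('s')(j) = Mul(Add(160, j), Pow(Mul(2, j), -1)) = Mul(Add(160, j), Mul(Rational(1, 2), Pow(j, -1))) = Mul(Rational(1, 2), Pow(j, -1), Add(160, j)))
Add(Mul(47755, Pow(Function('s')(-59), -1)), Function('t')(-65)) = Add(Mul(47755, Pow(Mul(Rational(1, 2), Pow(-59, -1), Add(160, -59)), -1)), -187) = Add(Mul(47755, Pow(Mul(Rational(1, 2), Rational(-1, 59), 101), -1)), -187) = Add(Mul(47755, Pow(Rational(-101, 118), -1)), -187) = Add(Mul(47755, Rational(-118, 101)), -187) = Add(Rational(-5635090, 101), -187) = Rational(-5653977, 101)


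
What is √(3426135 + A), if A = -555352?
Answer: √2870783 ≈ 1694.3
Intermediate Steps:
√(3426135 + A) = √(3426135 - 555352) = √2870783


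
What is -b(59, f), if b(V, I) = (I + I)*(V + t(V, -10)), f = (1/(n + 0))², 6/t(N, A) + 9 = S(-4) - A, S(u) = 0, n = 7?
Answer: -130/49 ≈ -2.6531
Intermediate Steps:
t(N, A) = 6/(-9 - A) (t(N, A) = 6/(-9 + (0 - A)) = 6/(-9 - A))
f = 1/49 (f = (1/(7 + 0))² = (1/7)² = (⅐)² = 1/49 ≈ 0.020408)
b(V, I) = 2*I*(6 + V) (b(V, I) = (I + I)*(V - 6/(9 - 10)) = (2*I)*(V - 6/(-1)) = (2*I)*(V - 6*(-1)) = (2*I)*(V + 6) = (2*I)*(6 + V) = 2*I*(6 + V))
-b(59, f) = -2*(6 + 59)/49 = -2*65/49 = -1*130/49 = -130/49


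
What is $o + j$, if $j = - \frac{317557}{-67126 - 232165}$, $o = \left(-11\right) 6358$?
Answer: $- \frac{20931496401}{299291} \approx -69937.0$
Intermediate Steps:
$o = -69938$
$j = \frac{317557}{299291}$ ($j = - \frac{317557}{-67126 - 232165} = - \frac{317557}{-299291} = \left(-317557\right) \left(- \frac{1}{299291}\right) = \frac{317557}{299291} \approx 1.061$)
$o + j = -69938 + \frac{317557}{299291} = - \frac{20931496401}{299291}$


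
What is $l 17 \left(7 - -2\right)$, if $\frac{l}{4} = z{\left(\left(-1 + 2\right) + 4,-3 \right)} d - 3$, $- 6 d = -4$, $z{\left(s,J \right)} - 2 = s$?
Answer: $1020$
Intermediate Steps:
$z{\left(s,J \right)} = 2 + s$
$d = \frac{2}{3}$ ($d = \left(- \frac{1}{6}\right) \left(-4\right) = \frac{2}{3} \approx 0.66667$)
$l = \frac{20}{3}$ ($l = 4 \left(\left(2 + \left(\left(-1 + 2\right) + 4\right)\right) \frac{2}{3} - 3\right) = 4 \left(\left(2 + \left(1 + 4\right)\right) \frac{2}{3} - 3\right) = 4 \left(\left(2 + 5\right) \frac{2}{3} - 3\right) = 4 \left(7 \cdot \frac{2}{3} - 3\right) = 4 \left(\frac{14}{3} - 3\right) = 4 \cdot \frac{5}{3} = \frac{20}{3} \approx 6.6667$)
$l 17 \left(7 - -2\right) = \frac{20}{3} \cdot 17 \left(7 - -2\right) = \frac{340 \left(7 + 2\right)}{3} = \frac{340}{3} \cdot 9 = 1020$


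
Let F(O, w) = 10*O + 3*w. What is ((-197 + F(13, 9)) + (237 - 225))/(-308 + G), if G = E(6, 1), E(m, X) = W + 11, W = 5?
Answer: 7/73 ≈ 0.095890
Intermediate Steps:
E(m, X) = 16 (E(m, X) = 5 + 11 = 16)
F(O, w) = 3*w + 10*O
G = 16
((-197 + F(13, 9)) + (237 - 225))/(-308 + G) = ((-197 + (3*9 + 10*13)) + (237 - 225))/(-308 + 16) = ((-197 + (27 + 130)) + 12)/(-292) = ((-197 + 157) + 12)*(-1/292) = (-40 + 12)*(-1/292) = -28*(-1/292) = 7/73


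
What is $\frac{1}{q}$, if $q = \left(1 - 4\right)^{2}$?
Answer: $\frac{1}{9} \approx 0.11111$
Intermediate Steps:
$q = 9$ ($q = \left(1 - 4\right)^{2} = \left(-3\right)^{2} = 9$)
$\frac{1}{q} = \frac{1}{9}$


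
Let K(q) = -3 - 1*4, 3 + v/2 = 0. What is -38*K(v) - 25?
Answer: 241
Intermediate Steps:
v = -6 (v = -6 + 2*0 = -6 + 0 = -6)
K(q) = -7 (K(q) = -3 - 4 = -7)
-38*K(v) - 25 = -38*(-7) - 25 = 266 - 25 = 241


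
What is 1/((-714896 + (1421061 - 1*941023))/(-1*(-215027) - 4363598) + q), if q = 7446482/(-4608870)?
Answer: -455243438685/709757840161 ≈ -0.64141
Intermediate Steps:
q = -3723241/2304435 (q = 7446482*(-1/4608870) = -3723241/2304435 ≈ -1.6157)
1/((-714896 + (1421061 - 1*941023))/(-1*(-215027) - 4363598) + q) = 1/((-714896 + (1421061 - 1*941023))/(-1*(-215027) - 4363598) - 3723241/2304435) = 1/((-714896 + (1421061 - 941023))/(215027 - 4363598) - 3723241/2304435) = 1/((-714896 + 480038)/(-4148571) - 3723241/2304435) = 1/(-234858*(-1/4148571) - 3723241/2304435) = 1/(78286/1382857 - 3723241/2304435) = 1/(-709757840161/455243438685) = -455243438685/709757840161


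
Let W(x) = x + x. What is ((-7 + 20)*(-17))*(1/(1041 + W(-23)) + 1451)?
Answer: -319067866/995 ≈ -3.2067e+5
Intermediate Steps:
W(x) = 2*x
((-7 + 20)*(-17))*(1/(1041 + W(-23)) + 1451) = ((-7 + 20)*(-17))*(1/(1041 + 2*(-23)) + 1451) = (13*(-17))*(1/(1041 - 46) + 1451) = -221*(1/995 + 1451) = -221*1443746/995 = -319067866/995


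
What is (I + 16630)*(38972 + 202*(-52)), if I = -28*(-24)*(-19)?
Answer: 109943416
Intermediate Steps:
I = -12768 (I = 672*(-19) = -12768)
(I + 16630)*(38972 + 202*(-52)) = (-12768 + 16630)*(38972 + 202*(-52)) = 3862*(38972 - 10504) = 3862*28468 = 109943416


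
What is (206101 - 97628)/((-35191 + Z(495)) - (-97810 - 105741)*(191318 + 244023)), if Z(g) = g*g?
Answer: 108473/88614305725 ≈ 1.2241e-6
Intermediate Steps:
Z(g) = g²
(206101 - 97628)/((-35191 + Z(495)) - (-97810 - 105741)*(191318 + 244023)) = (206101 - 97628)/((-35191 + 495²) - (-97810 - 105741)*(191318 + 244023)) = 108473/((-35191 + 245025) - (-203551)*435341) = 108473/(209834 - 1*(-88614095891)) = 108473/(209834 + 88614095891) = 108473/88614305725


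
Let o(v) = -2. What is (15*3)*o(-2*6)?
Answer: -90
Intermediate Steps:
(15*3)*o(-2*6) = (15*3)*(-2) = 45*(-2) = -90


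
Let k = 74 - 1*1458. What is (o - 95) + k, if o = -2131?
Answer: -3610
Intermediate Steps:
k = -1384 (k = 74 - 1458 = -1384)
(o - 95) + k = (-2131 - 95) - 1384 = -2226 - 1384 = -3610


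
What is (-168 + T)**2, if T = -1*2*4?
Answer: 30976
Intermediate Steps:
T = -8 (T = -2*4 = -8)
(-168 + T)**2 = (-168 - 8)**2 = (-176)**2 = 30976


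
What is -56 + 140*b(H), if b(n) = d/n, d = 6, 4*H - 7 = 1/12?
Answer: 7112/17 ≈ 418.35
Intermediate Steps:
H = 85/48 (H = 7/4 + (1/4)/12 = 7/4 + (1/4)*(1/12) = 7/4 + 1/48 = 85/48 ≈ 1.7708)
b(n) = 6/n
-56 + 140*b(H) = -56 + 140*(6/(85/48)) = -56 + 140*(6*(48/85)) = -56 + 140*(288/85) = -56 + 8064/17 = 7112/17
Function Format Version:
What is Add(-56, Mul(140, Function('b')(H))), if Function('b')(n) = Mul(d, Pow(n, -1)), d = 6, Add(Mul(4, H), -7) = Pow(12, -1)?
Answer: Rational(7112, 17) ≈ 418.35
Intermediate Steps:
H = Rational(85, 48) (H = Add(Rational(7, 4), Mul(Rational(1, 4), Pow(12, -1))) = Add(Rational(7, 4), Mul(Rational(1, 4), Rational(1, 12))) = Add(Rational(7, 4), Rational(1, 48)) = Rational(85, 48) ≈ 1.7708)
Function('b')(n) = Mul(6, Pow(n, -1))
Add(-56, Mul(140, Function('b')(H))) = Add(-56, Mul(140, Mul(6, Pow(Rational(85, 48), -1)))) = Add(-56, Mul(140, Mul(6, Rational(48, 85)))) = Add(-56, Mul(140, Rational(288, 85))) = Add(-56, Rational(8064, 17)) = Rational(7112, 17)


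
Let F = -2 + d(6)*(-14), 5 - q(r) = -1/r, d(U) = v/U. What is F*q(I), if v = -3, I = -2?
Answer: 45/2 ≈ 22.500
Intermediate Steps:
d(U) = -3/U
q(r) = 5 + 1/r (q(r) = 5 - (-1)/r = 5 + 1/r)
F = 5 (F = -2 - 3/6*(-14) = -2 - 3*⅙*(-14) = -2 - ½*(-14) = -2 + 7 = 5)
F*q(I) = 5*(5 + 1/(-2)) = 5*(5 - ½) = 5*(9/2) = 45/2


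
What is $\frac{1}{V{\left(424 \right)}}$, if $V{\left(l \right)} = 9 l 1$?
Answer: $\frac{1}{3816} \approx 0.00026205$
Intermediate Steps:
$V{\left(l \right)} = 9 l$
$\frac{1}{V{\left(424 \right)}} = \frac{1}{9 \cdot 424} = \frac{1}{3816}$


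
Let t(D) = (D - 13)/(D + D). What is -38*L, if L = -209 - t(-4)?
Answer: 32091/4 ≈ 8022.8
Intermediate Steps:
t(D) = (-13 + D)/(2*D) (t(D) = (-13 + D)/((2*D)) = (-13 + D)*(1/(2*D)) = (-13 + D)/(2*D))
L = -1689/8 (L = -209 - (-13 - 4)/(2*(-4)) = -209 - (-1)*(-17)/(2*4) = -209 - 1*17/8 = -209 - 17/8 = -1689/8 ≈ -211.13)
-38*L = -38*(-1689/8) = 32091/4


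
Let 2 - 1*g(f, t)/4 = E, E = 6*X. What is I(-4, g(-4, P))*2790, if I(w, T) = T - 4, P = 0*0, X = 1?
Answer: -55800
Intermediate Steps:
P = 0
E = 6 (E = 6*1 = 6)
g(f, t) = -16 (g(f, t) = 8 - 4*6 = 8 - 24 = -16)
I(w, T) = -4 + T
I(-4, g(-4, P))*2790 = (-4 - 16)*2790 = -20*2790 = -55800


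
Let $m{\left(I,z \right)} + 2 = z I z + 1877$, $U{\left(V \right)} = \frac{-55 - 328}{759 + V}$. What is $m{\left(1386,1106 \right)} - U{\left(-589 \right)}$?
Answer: $\frac{288219185453}{170} \approx 1.6954 \cdot 10^{9}$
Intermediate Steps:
$U{\left(V \right)} = - \frac{383}{759 + V}$
$m{\left(I,z \right)} = 1875 + I z^{2}$ ($m{\left(I,z \right)} = -2 + \left(z I z + 1877\right) = -2 + \left(I z z + 1877\right) = -2 + \left(I z^{2} + 1877\right) = -2 + \left(1877 + I z^{2}\right) = 1875 + I z^{2}$)
$m{\left(1386,1106 \right)} - U{\left(-589 \right)} = \left(1875 + 1386 \cdot 1106^{2}\right) - - \frac{383}{759 - 589} = \left(1875 + 1386 \cdot 1223236\right) - - \frac{383}{170} = \left(1875 + 1695405096\right) - \left(-383\right) \frac{1}{170} = 1695406971 - - \frac{383}{170} = 1695406971 + \frac{383}{170} = \frac{288219185453}{170}$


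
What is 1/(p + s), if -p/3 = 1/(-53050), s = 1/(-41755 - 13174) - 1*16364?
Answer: -2913983450/47684425064063 ≈ -6.1110e-5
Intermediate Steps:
s = -898858157/54929 (s = 1/(-54929) - 16364 = -1/54929 - 16364 = -898858157/54929 ≈ -16364.)
p = 3/53050 (p = -3/(-53050) = -3*(-1/53050) = 3/53050 ≈ 5.6550e-5)
1/(p + s) = 1/(3/53050 - 898858157/54929) = 1/(-47684425064063/2913983450) = -2913983450/47684425064063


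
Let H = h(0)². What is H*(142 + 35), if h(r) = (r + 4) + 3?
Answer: 8673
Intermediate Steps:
h(r) = 7 + r (h(r) = (4 + r) + 3 = 7 + r)
H = 49 (H = (7 + 0)² = 7² = 49)
H*(142 + 35) = 49*(142 + 35) = 49*177 = 8673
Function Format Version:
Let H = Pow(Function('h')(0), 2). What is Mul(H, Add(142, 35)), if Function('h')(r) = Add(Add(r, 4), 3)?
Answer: 8673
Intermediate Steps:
Function('h')(r) = Add(7, r) (Function('h')(r) = Add(Add(4, r), 3) = Add(7, r))
H = 49 (H = Pow(Add(7, 0), 2) = Pow(7, 2) = 49)
Mul(H, Add(142, 35)) = Mul(49, Add(142, 35)) = Mul(49, 177) = 8673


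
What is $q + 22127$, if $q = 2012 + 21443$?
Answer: $45582$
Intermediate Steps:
$q = 23455$
$q + 22127 = 23455 + 22127 = 45582$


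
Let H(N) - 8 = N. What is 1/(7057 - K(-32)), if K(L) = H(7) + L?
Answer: 1/7074 ≈ 0.00014136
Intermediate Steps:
H(N) = 8 + N
K(L) = 15 + L (K(L) = (8 + 7) + L = 15 + L)
1/(7057 - K(-32)) = 1/(7057 - (15 - 32)) = 1/(7057 - 1*(-17)) = 1/(7057 + 17) = 1/7074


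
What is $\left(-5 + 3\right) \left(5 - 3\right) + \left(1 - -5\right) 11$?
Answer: $62$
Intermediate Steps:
$\left(-5 + 3\right) \left(5 - 3\right) + \left(1 - -5\right) 11 = \left(-2\right) 2 + \left(1 + 5\right) 11 = -4 + 6 \cdot 11 = -4 + 66 = 62$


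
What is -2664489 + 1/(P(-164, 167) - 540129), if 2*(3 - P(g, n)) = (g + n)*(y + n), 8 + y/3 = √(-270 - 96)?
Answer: (-23980401*√366 + 2879462637011*I)/(3*(-360227*I + 3*√366)) ≈ -2.6645e+6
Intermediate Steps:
y = -24 + 3*I*√366 (y = -24 + 3*√(-270 - 96) = -24 + 3*√(-366) = -24 + 3*(I*√366) = -24 + 3*I*√366 ≈ -24.0 + 57.393*I)
P(g, n) = 3 - (g + n)*(-24 + n + 3*I*√366)/2 (P(g, n) = 3 - (g + n)*((-24 + 3*I*√366) + n)/2 = 3 - (g + n)*(-24 + n + 3*I*√366)/2)
-2664489 + 1/(P(-164, 167) - 540129) = -2664489 + 1/((3 - ½*167² - ½*(-164)*167 + (3/2)*(-164)*(8 - I*√366) + (3/2)*167*(8 - I*√366)) - 540129) = -2664489 + 1/((3 - ½*27889 + 13694 + (-1968 + 246*I*√366) + (2004 - 501*I*√366/2)) - 540129) = -2664489 + 1/((3 - 27889/2 + 13694 + (-1968 + 246*I*√366) + (2004 - 501*I*√366/2)) - 540129) = -2664489 + 1/((-423/2 - 9*I*√366/2) - 540129) = -2664489 + 1/(-1080681/2 - 9*I*√366/2)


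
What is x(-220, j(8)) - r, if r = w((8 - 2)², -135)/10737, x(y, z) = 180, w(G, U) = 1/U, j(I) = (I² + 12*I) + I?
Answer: 260909101/1449495 ≈ 180.00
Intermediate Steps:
j(I) = I² + 13*I
r = -1/1449495 (r = 1/(-135*10737) = -1/135*1/10737 = -1/1449495 ≈ -6.8990e-7)
x(-220, j(8)) - r = 180 - 1*(-1/1449495) = 180 + 1/1449495 = 260909101/1449495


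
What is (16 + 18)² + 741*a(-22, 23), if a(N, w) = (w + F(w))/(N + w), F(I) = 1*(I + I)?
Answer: 52285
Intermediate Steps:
F(I) = 2*I (F(I) = 1*(2*I) = 2*I)
a(N, w) = 3*w/(N + w) (a(N, w) = (w + 2*w)/(N + w) = (3*w)/(N + w) = 3*w/(N + w))
(16 + 18)² + 741*a(-22, 23) = (16 + 18)² + 741*(3*23/(-22 + 23)) = 34² + 741*(3*23/1) = 1156 + 741*(3*23*1) = 1156 + 741*69 = 1156 + 51129 = 52285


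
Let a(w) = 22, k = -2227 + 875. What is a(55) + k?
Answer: -1330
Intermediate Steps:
k = -1352
a(55) + k = 22 - 1352 = -1330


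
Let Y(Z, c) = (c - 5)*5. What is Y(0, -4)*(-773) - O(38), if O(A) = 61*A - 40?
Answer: 32507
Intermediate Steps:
O(A) = -40 + 61*A
Y(Z, c) = -25 + 5*c (Y(Z, c) = (-5 + c)*5 = -25 + 5*c)
Y(0, -4)*(-773) - O(38) = (-25 + 5*(-4))*(-773) - (-40 + 61*38) = (-25 - 20)*(-773) - (-40 + 2318) = -45*(-773) - 1*2278 = 34785 - 2278 = 32507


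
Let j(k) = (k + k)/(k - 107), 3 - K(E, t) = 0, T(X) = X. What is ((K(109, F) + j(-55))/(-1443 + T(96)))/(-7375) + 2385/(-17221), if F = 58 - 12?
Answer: -1919118806267/13857120896625 ≈ -0.13849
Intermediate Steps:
F = 46
K(E, t) = 3 (K(E, t) = 3 - 1*0 = 3 + 0 = 3)
j(k) = 2*k/(-107 + k) (j(k) = (2*k)/(-107 + k) = 2*k/(-107 + k))
((K(109, F) + j(-55))/(-1443 + T(96)))/(-7375) + 2385/(-17221) = ((3 + 2*(-55)/(-107 - 55))/(-1443 + 96))/(-7375) + 2385/(-17221) = ((3 + 2*(-55)/(-162))/(-1347))*(-1/7375) + 2385*(-1/17221) = ((3 + 2*(-55)*(-1/162))*(-1/1347))*(-1/7375) - 2385/17221 = ((3 + 55/81)*(-1/1347))*(-1/7375) - 2385/17221 = ((298/81)*(-1/1347))*(-1/7375) - 2385/17221 = -298/109107*(-1/7375) - 2385/17221 = 298/804664125 - 2385/17221 = -1919118806267/13857120896625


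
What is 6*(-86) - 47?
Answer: -563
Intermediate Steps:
6*(-86) - 47 = -516 - 47 = -563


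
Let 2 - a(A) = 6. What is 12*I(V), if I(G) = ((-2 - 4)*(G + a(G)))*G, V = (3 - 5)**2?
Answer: 0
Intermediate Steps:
a(A) = -4 (a(A) = 2 - 1*6 = 2 - 6 = -4)
V = 4 (V = (-2)**2 = 4)
I(G) = G*(24 - 6*G) (I(G) = ((-2 - 4)*(G - 4))*G = (-6*(-4 + G))*G = (24 - 6*G)*G = G*(24 - 6*G))
12*I(V) = 12*(6*4*(4 - 1*4)) = 12*(6*4*(4 - 4)) = 12*(6*4*0) = 12*0 = 0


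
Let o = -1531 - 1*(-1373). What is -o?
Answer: 158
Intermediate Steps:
o = -158 (o = -1531 + 1373 = -158)
-o = -1*(-158) = 158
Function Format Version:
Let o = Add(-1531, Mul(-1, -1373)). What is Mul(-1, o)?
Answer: 158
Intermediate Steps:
o = -158 (o = Add(-1531, 1373) = -158)
Mul(-1, o) = Mul(-1, -158) = 158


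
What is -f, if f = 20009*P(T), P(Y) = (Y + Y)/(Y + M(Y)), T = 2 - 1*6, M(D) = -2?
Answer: -80036/3 ≈ -26679.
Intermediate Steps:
T = -4 (T = 2 - 6 = -4)
P(Y) = 2*Y/(-2 + Y) (P(Y) = (Y + Y)/(Y - 2) = (2*Y)/(-2 + Y) = 2*Y/(-2 + Y))
f = 80036/3 (f = 20009*(2*(-4)/(-2 - 4)) = 20009*(2*(-4)/(-6)) = 20009*(2*(-4)*(-⅙)) = 20009*(4/3) = 80036/3 ≈ 26679.)
-f = -1*80036/3 = -80036/3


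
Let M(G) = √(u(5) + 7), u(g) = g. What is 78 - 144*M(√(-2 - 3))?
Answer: 78 - 288*√3 ≈ -420.83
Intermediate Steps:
M(G) = 2*√3 (M(G) = √(5 + 7) = √12 = 2*√3)
78 - 144*M(√(-2 - 3)) = 78 - 288*√3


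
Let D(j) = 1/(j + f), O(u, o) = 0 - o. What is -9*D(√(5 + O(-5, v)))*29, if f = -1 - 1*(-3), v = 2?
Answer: -522 + 261*√3 ≈ -69.935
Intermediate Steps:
O(u, o) = -o
f = 2 (f = -1 + 3 = 2)
D(j) = 1/(2 + j) (D(j) = 1/(j + 2) = 1/(2 + j))
-9*D(√(5 + O(-5, v)))*29 = -9/(2 + √(5 - 1*2))*29 = -9/(2 + √(5 - 2))*29 = -9/(2 + √3)*29 = -261/(2 + √3)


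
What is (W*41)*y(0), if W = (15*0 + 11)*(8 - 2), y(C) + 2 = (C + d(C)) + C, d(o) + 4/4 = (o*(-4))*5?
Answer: -8118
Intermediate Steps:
d(o) = -1 - 20*o (d(o) = -1 + (o*(-4))*5 = -1 - 4*o*5 = -1 - 20*o)
y(C) = -3 - 18*C (y(C) = -2 + ((C + (-1 - 20*C)) + C) = -2 + ((-1 - 19*C) + C) = -2 + (-1 - 18*C) = -3 - 18*C)
W = 66 (W = (0 + 11)*6 = 11*6 = 66)
(W*41)*y(0) = (66*41)*(-3 - 18*0) = 2706*(-3 + 0) = 2706*(-3) = -8118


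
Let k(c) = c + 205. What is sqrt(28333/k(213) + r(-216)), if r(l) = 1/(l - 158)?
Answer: sqrt(855637013)/3553 ≈ 8.2328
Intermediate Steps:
k(c) = 205 + c
r(l) = 1/(-158 + l)
sqrt(28333/k(213) + r(-216)) = sqrt(28333/(205 + 213) + 1/(-158 - 216)) = sqrt(28333/418 + 1/(-374)) = sqrt(28333*(1/418) - 1/374) = sqrt(28333/418 - 1/374) = sqrt(240821/3553) = sqrt(855637013)/3553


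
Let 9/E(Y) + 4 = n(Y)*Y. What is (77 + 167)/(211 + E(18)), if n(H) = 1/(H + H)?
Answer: 1708/1459 ≈ 1.1707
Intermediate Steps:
n(H) = 1/(2*H)
E(Y) = -18/7 (E(Y) = 9/(-4 + (1/(2*Y))*Y) = 9/(-4 + ½) = 9/(-7/2) = 9*(-2/7) = -18/7)
(77 + 167)/(211 + E(18)) = (77 + 167)/(211 - 18/7) = 244/(1459/7) = 244*(7/1459) = 1708/1459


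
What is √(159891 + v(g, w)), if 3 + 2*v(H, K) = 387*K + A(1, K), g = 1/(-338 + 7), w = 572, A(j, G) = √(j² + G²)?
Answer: √(1082286 + 2*√327185)/2 ≈ 520.44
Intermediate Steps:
A(j, G) = √(G² + j²)
g = -1/331 (g = 1/(-331) = -1/331 ≈ -0.0030211)
v(H, K) = -3/2 + √(1 + K²)/2 + 387*K/2 (v(H, K) = -3/2 + (387*K + √(K² + 1²))/2 = -3/2 + (387*K + √(K² + 1))/2 = -3/2 + (387*K + √(1 + K²))/2 = -3/2 + (√(1 + K²) + 387*K)/2 = -3/2 + (√(1 + K²)/2 + 387*K/2) = -3/2 + √(1 + K²)/2 + 387*K/2)
√(159891 + v(g, w)) = √(159891 + (-3/2 + √(1 + 572²)/2 + (387/2)*572)) = √(159891 + (-3/2 + √(1 + 327184)/2 + 110682)) = √(159891 + (-3/2 + √327185/2 + 110682)) = √(159891 + (221361/2 + √327185/2)) = √(541143/2 + √327185/2)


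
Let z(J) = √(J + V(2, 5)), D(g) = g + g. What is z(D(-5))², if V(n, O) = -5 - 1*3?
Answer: -18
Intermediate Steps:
V(n, O) = -8 (V(n, O) = -5 - 3 = -8)
D(g) = 2*g
z(J) = √(-8 + J) (z(J) = √(J - 8) = √(-8 + J))
z(D(-5))² = (√(-8 + 2*(-5)))² = (√(-8 - 10))² = (√(-18))² = (3*I*√2)² = -18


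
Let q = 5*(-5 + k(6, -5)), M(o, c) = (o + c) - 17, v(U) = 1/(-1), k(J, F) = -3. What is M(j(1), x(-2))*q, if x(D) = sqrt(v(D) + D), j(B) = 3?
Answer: 560 - 40*I*sqrt(3) ≈ 560.0 - 69.282*I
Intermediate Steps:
v(U) = -1
x(D) = sqrt(-1 + D)
M(o, c) = -17 + c + o (M(o, c) = (c + o) - 17 = -17 + c + o)
q = -40 (q = 5*(-5 - 3) = 5*(-8) = -40)
M(j(1), x(-2))*q = (-17 + sqrt(-1 - 2) + 3)*(-40) = (-17 + sqrt(-3) + 3)*(-40) = (-17 + I*sqrt(3) + 3)*(-40) = (-14 + I*sqrt(3))*(-40) = 560 - 40*I*sqrt(3)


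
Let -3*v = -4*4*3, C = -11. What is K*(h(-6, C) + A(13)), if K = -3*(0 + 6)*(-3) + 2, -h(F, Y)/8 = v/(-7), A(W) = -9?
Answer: 520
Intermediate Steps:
v = 16 (v = -(-4*4)*3/3 = -(-16)*3/3 = -1/3*(-48) = 16)
h(F, Y) = 128/7 (h(F, Y) = -128/(-7) = -128*(-1)/7 = -8*(-16/7) = 128/7)
K = 56 (K = -3*6*(-3) + 2 = -18*(-3) + 2 = 54 + 2 = 56)
K*(h(-6, C) + A(13)) = 56*(128/7 - 9) = 56*(65/7) = 520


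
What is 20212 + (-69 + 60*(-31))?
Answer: 18283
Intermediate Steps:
20212 + (-69 + 60*(-31)) = 20212 + (-69 - 1860) = 20212 - 1929 = 18283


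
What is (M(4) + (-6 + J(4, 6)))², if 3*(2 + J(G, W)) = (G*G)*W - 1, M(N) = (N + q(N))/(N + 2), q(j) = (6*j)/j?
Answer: 5776/9 ≈ 641.78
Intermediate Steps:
q(j) = 6
M(N) = (6 + N)/(2 + N) (M(N) = (N + 6)/(N + 2) = (6 + N)/(2 + N))
J(G, W) = -7/3 + W*G²/3 (J(G, W) = -2 + ((G*G)*W - 1)/3 = -2 + (G²*W - 1)/3 = -2 + (W*G² - 1)/3 = -2 + (-1 + W*G²)/3 = -2 + (-⅓ + W*G²/3) = -7/3 + W*G²/3)
(M(4) + (-6 + J(4, 6)))² = ((6 + 4)/(2 + 4) + (-6 + (-7/3 + (⅓)*6*4²)))² = (10/6 + (-6 + (-7/3 + (⅓)*6*16)))² = ((⅙)*10 + (-6 + (-7/3 + 32)))² = (5/3 + (-6 + 89/3))² = (5/3 + 71/3)² = (76/3)² = 5776/9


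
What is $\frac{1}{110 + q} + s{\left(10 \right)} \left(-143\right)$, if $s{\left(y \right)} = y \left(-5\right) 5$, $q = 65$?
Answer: $\frac{6256251}{175} \approx 35750.0$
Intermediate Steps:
$s{\left(y \right)} = - 25 y$ ($s{\left(y \right)} = - 5 y 5 = - 25 y$)
$\frac{1}{110 + q} + s{\left(10 \right)} \left(-143\right) = \frac{1}{110 + 65} + \left(-25\right) 10 \left(-143\right) = \frac{1}{175} - -35750 = \frac{1}{175} + 35750 = \frac{6256251}{175}$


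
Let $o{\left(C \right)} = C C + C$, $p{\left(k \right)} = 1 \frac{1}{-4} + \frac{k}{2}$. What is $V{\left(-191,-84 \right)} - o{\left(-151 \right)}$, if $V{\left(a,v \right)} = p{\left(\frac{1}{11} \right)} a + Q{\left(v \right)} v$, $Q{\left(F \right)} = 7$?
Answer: $- \frac{1020753}{44} \approx -23199.0$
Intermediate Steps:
$p{\left(k \right)} = - \frac{1}{4} + \frac{k}{2}$ ($p{\left(k \right)} = 1 \left(- \frac{1}{4}\right) + k \frac{1}{2} = - \frac{1}{4} + \frac{k}{2}$)
$o{\left(C \right)} = C + C^{2}$ ($o{\left(C \right)} = C^{2} + C = C + C^{2}$)
$V{\left(a,v \right)} = 7 v - \frac{9 a}{44}$ ($V{\left(a,v \right)} = \left(- \frac{1}{4} + \frac{1}{2 \cdot 11}\right) a + 7 v = \left(- \frac{1}{4} + \frac{1}{2} \cdot \frac{1}{11}\right) a + 7 v = \left(- \frac{1}{4} + \frac{1}{22}\right) a + 7 v = - \frac{9 a}{44} + 7 v = 7 v - \frac{9 a}{44}$)
$V{\left(-191,-84 \right)} - o{\left(-151 \right)} = \left(7 \left(-84\right) - - \frac{1719}{44}\right) - - 151 \left(1 - 151\right) = \left(-588 + \frac{1719}{44}\right) - \left(-151\right) \left(-150\right) = - \frac{24153}{44} - 22650 = - \frac{1020753}{44}$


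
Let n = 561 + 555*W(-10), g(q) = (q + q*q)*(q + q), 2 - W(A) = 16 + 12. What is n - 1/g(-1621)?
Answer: -118074519813959/8513556840 ≈ -13869.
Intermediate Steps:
W(A) = -26 (W(A) = 2 - (16 + 12) = 2 - 1*28 = 2 - 28 = -26)
g(q) = 2*q*(q + q²) (g(q) = (q + q²)*(2*q) = 2*q*(q + q²))
n = -13869 (n = 561 + 555*(-26) = 561 - 14430 = -13869)
n - 1/g(-1621) = -13869 - 1/(2*(-1621)²*(1 - 1621)) = -13869 - 1/(2*2627641*(-1620)) = -13869 - 1/(-8513556840) = -13869 - 1*(-1/8513556840) = -13869 + 1/8513556840 = -118074519813959/8513556840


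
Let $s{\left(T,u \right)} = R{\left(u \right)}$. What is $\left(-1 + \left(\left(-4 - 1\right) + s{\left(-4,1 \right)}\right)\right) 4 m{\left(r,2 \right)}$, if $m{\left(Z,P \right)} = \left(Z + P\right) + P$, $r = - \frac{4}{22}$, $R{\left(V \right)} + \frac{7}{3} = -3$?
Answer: $- \frac{1904}{11} \approx -173.09$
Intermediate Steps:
$R{\left(V \right)} = - \frac{16}{3}$ ($R{\left(V \right)} = - \frac{7}{3} - 3 = - \frac{16}{3}$)
$s{\left(T,u \right)} = - \frac{16}{3}$
$r = - \frac{2}{11}$ ($r = \left(-4\right) \frac{1}{22} = - \frac{2}{11} \approx -0.18182$)
$m{\left(Z,P \right)} = Z + 2 P$ ($m{\left(Z,P \right)} = \left(P + Z\right) + P = Z + 2 P$)
$\left(-1 + \left(\left(-4 - 1\right) + s{\left(-4,1 \right)}\right)\right) 4 m{\left(r,2 \right)} = \left(-1 - \frac{31}{3}\right) 4 \left(- \frac{2}{11} + 2 \cdot 2\right) = \left(-1 - \frac{31}{3}\right) 4 \left(- \frac{2}{11} + 4\right) = \left(-1 - \frac{31}{3}\right) 4 \cdot \frac{42}{11} = \left(- \frac{34}{3}\right) 4 \cdot \frac{42}{11} = \left(- \frac{136}{3}\right) \frac{42}{11} = - \frac{1904}{11}$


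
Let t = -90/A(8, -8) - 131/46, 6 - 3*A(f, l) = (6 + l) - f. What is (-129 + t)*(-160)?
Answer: 547300/23 ≈ 23796.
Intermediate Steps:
A(f, l) = -l/3 + f/3 (A(f, l) = 2 - ((6 + l) - f)/3 = 2 - (6 + l - f)/3 = 2 + (-2 - l/3 + f/3) = -l/3 + f/3)
t = -3629/184 (t = -90/(-⅓*(-8) + (⅓)*8) - 131/46 = -90/(8/3 + 8/3) - 131*1/46 = -90/16/3 - 131/46 = -90*3/16 - 131/46 = -135/8 - 131/46 = -3629/184 ≈ -19.723)
(-129 + t)*(-160) = (-129 - 3629/184)*(-160) = -27365/184*(-160) = 547300/23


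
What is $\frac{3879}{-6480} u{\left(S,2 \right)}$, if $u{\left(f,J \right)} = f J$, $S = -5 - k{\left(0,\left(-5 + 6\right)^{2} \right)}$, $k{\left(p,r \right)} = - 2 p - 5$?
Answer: $0$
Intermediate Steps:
$k{\left(p,r \right)} = -5 - 2 p$
$S = 0$ ($S = -5 - \left(-5 - 0\right) = -5 - \left(-5 + 0\right) = -5 - -5 = -5 + 5 = 0$)
$u{\left(f,J \right)} = J f$
$\frac{3879}{-6480} u{\left(S,2 \right)} = \frac{3879}{-6480} \cdot 2 \cdot 0 = 3879 \left(- \frac{1}{6480}\right) 0 = \left(- \frac{431}{720}\right) 0 = 0$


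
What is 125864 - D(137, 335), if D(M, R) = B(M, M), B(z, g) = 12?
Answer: 125852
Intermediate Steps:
D(M, R) = 12
125864 - D(137, 335) = 125864 - 1*12 = 125864 - 12 = 125852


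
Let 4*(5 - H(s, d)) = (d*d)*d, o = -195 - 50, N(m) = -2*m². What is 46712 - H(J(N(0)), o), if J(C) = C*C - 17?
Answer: -14519297/4 ≈ -3.6298e+6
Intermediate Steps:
o = -245
J(C) = -17 + C² (J(C) = C² - 17 = -17 + C²)
H(s, d) = 5 - d³/4 (H(s, d) = 5 - d*d*d/4 = 5 - d²*d/4 = 5 - d³/4)
46712 - H(J(N(0)), o) = 46712 - (5 - ¼*(-245)³) = 46712 - (5 - ¼*(-14706125)) = 46712 - (5 + 14706125/4) = 46712 - 1*14706145/4 = 46712 - 14706145/4 = -14519297/4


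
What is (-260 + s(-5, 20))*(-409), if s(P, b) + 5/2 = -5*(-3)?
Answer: 202455/2 ≈ 1.0123e+5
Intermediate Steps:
s(P, b) = 25/2 (s(P, b) = -5/2 - 5*(-3) = -5/2 + 15 = 25/2)
(-260 + s(-5, 20))*(-409) = (-260 + 25/2)*(-409) = -495/2*(-409) = 202455/2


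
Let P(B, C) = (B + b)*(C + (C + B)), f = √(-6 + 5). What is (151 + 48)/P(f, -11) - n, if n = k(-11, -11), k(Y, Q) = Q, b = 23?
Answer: 2726657/257050 - 199*I/257050 ≈ 10.607 - 0.00077417*I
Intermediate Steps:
f = I (f = √(-1) = I ≈ 1.0*I)
P(B, C) = (23 + B)*(B + 2*C) (P(B, C) = (B + 23)*(C + (C + B)) = (23 + B)*(C + (B + C)) = (23 + B)*(B + 2*C))
n = -11
(151 + 48)/P(f, -11) - n = (151 + 48)/(I² + 23*I + 46*(-11) + 2*I*(-11)) - 1*(-11) = 199/(-1 + 23*I - 506 - 22*I) + 11 = 199/(-507 + I) + 11 = 199*((-507 - I)/257050) + 11 = 199*(-507 - I)/257050 + 11 = 11 + 199*(-507 - I)/257050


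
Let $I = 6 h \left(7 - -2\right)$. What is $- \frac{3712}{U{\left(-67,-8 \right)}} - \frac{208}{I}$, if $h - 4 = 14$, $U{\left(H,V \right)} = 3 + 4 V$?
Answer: $\frac{31052}{243} \approx 127.79$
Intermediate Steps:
$h = 18$ ($h = 4 + 14 = 18$)
$I = 972$ ($I = 6 \cdot 18 \left(7 - -2\right) = 108 \left(7 + 2\right) = 108 \cdot 9 = 972$)
$- \frac{3712}{U{\left(-67,-8 \right)}} - \frac{208}{I} = - \frac{3712}{3 + 4 \left(-8\right)} - \frac{208}{972} = - \frac{3712}{3 - 32} - \frac{52}{243} = - \frac{3712}{-29} - \frac{52}{243} = \left(-3712\right) \left(- \frac{1}{29}\right) - \frac{52}{243} = 128 - \frac{52}{243} = \frac{31052}{243}$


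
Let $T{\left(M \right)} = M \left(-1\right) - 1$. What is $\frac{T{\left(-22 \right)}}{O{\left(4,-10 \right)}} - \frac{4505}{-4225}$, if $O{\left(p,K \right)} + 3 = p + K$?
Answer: $- \frac{3212}{2535} \approx -1.2671$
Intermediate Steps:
$O{\left(p,K \right)} = -3 + K + p$ ($O{\left(p,K \right)} = -3 + \left(p + K\right) = -3 + \left(K + p\right) = -3 + K + p$)
$T{\left(M \right)} = -1 - M$ ($T{\left(M \right)} = - M - 1 = -1 - M$)
$\frac{T{\left(-22 \right)}}{O{\left(4,-10 \right)}} - \frac{4505}{-4225} = \frac{-1 - -22}{-3 - 10 + 4} - \frac{4505}{-4225} = \frac{-1 + 22}{-9} - - \frac{901}{845} = 21 \left(- \frac{1}{9}\right) + \frac{901}{845} = - \frac{7}{3} + \frac{901}{845} = - \frac{3212}{2535}$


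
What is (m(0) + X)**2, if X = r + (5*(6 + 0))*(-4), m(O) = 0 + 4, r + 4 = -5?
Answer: 15625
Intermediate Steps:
r = -9 (r = -4 - 5 = -9)
m(O) = 4
X = -129 (X = -9 + (5*(6 + 0))*(-4) = -9 + (5*6)*(-4) = -9 + 30*(-4) = -9 - 120 = -129)
(m(0) + X)**2 = (4 - 129)**2 = (-125)**2 = 15625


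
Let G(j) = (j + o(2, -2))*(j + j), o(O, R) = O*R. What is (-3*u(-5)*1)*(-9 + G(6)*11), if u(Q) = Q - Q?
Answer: 0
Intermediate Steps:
u(Q) = 0
G(j) = 2*j*(-4 + j) (G(j) = (j + 2*(-2))*(j + j) = (j - 4)*(2*j) = (-4 + j)*(2*j) = 2*j*(-4 + j))
(-3*u(-5)*1)*(-9 + G(6)*11) = (-3*0*1)*(-9 + (2*6*(-4 + 6))*11) = (0*1)*(-9 + (2*6*2)*11) = 0*(-9 + 24*11) = 0*(-9 + 264) = 0*255 = 0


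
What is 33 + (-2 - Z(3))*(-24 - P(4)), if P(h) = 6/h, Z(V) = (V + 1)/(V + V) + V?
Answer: 355/2 ≈ 177.50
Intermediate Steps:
Z(V) = V + (1 + V)/(2*V) (Z(V) = (1 + V)/((2*V)) + V = (1 + V)*(1/(2*V)) + V = (1 + V)/(2*V) + V = V + (1 + V)/(2*V))
33 + (-2 - Z(3))*(-24 - P(4)) = 33 + (-2 - (1/2 + 3 + (1/2)/3))*(-24 - 6/4) = 33 + (-2 - (1/2 + 3 + (1/2)*(1/3)))*(-24 - 6/4) = 33 + (-2 - (1/2 + 3 + 1/6))*(-24 - 1*3/2) = 33 + (-2 - 1*11/3)*(-24 - 3/2) = 33 + (-2 - 11/3)*(-51/2) = 33 - 17/3*(-51/2) = 33 + 289/2 = 355/2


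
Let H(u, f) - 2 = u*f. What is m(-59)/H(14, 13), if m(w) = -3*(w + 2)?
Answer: 171/184 ≈ 0.92935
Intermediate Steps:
H(u, f) = 2 + f*u (H(u, f) = 2 + u*f = 2 + f*u)
m(w) = -6 - 3*w (m(w) = -3*(2 + w) = -6 - 3*w)
m(-59)/H(14, 13) = (-6 - 3*(-59))/(2 + 13*14) = (-6 + 177)/(2 + 182) = 171/184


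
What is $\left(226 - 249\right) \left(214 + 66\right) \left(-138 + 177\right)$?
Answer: $-251160$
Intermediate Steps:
$\left(226 - 249\right) \left(214 + 66\right) \left(-138 + 177\right) = \left(-23\right) 280 \cdot 39 = \left(-6440\right) 39 = -251160$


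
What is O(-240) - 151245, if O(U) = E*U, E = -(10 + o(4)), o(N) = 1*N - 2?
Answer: -148365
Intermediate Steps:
o(N) = -2 + N (o(N) = N - 2 = -2 + N)
E = -12 (E = -(10 + (-2 + 4)) = -(10 + 2) = -1*12 = -12)
O(U) = -12*U
O(-240) - 151245 = -12*(-240) - 151245 = 2880 - 151245 = -148365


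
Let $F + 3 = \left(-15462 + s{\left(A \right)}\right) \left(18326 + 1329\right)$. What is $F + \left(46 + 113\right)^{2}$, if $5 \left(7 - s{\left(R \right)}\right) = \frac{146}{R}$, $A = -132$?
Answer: $- \frac{20046734339}{66} \approx -3.0374 \cdot 10^{8}$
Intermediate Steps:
$s{\left(R \right)} = 7 - \frac{146}{5 R}$ ($s{\left(R \right)} = 7 - \frac{146 \frac{1}{R}}{5} = 7 - \frac{146}{5 R}$)
$F = - \frac{20048402885}{66}$ ($F = -3 + \left(-15462 + \left(7 - \frac{146}{5 \left(-132\right)}\right)\right) \left(18326 + 1329\right) = -3 + \left(-15462 + \left(7 - - \frac{73}{330}\right)\right) 19655 = -3 + \left(-15462 + \left(7 + \frac{73}{330}\right)\right) 19655 = -3 + \left(-15462 + \frac{2383}{330}\right) 19655 = -3 - \frac{20048402687}{66} = - \frac{20048402885}{66} \approx -3.0376 \cdot 10^{8}$)
$F + \left(46 + 113\right)^{2} = - \frac{20048402885}{66} + \left(46 + 113\right)^{2} = - \frac{20048402885}{66} + 159^{2} = - \frac{20048402885}{66} + 25281 = - \frac{20046734339}{66}$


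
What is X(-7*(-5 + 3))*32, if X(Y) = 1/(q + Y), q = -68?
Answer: -16/27 ≈ -0.59259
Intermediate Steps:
X(Y) = 1/(-68 + Y)
X(-7*(-5 + 3))*32 = 32/(-68 - 7*(-5 + 3)) = 32/(-68 - 7*(-2)) = 32/(-68 + 14) = 32/(-54) = -1/54*32 = -16/27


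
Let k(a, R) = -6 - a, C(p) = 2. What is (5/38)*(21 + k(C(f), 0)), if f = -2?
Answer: 65/38 ≈ 1.7105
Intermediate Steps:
(5/38)*(21 + k(C(f), 0)) = (5/38)*(21 + (-6 - 1*2)) = (5*(1/38))*(21 + (-6 - 2)) = 5*(21 - 8)/38 = (5/38)*13 = 65/38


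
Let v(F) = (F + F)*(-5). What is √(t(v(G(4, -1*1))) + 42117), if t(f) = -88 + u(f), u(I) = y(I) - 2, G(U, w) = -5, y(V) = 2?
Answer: √42029 ≈ 205.01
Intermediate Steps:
u(I) = 0 (u(I) = 2 - 2 = 0)
v(F) = -10*F (v(F) = (2*F)*(-5) = -10*F)
t(f) = -88 (t(f) = -88 + 0 = -88)
√(t(v(G(4, -1*1))) + 42117) = √(-88 + 42117) = √42029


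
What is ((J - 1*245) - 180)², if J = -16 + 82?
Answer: 128881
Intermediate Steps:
J = 66
((J - 1*245) - 180)² = ((66 - 1*245) - 180)² = ((66 - 245) - 180)² = (-179 - 180)² = (-359)² = 128881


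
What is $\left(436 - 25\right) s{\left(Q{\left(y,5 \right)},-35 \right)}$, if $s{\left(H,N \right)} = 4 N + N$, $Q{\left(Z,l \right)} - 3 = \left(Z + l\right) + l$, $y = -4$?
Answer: $-71925$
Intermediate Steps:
$Q{\left(Z,l \right)} = 3 + Z + 2 l$ ($Q{\left(Z,l \right)} = 3 + \left(\left(Z + l\right) + l\right) = 3 + \left(Z + 2 l\right) = 3 + Z + 2 l$)
$s{\left(H,N \right)} = 5 N$
$\left(436 - 25\right) s{\left(Q{\left(y,5 \right)},-35 \right)} = \left(436 - 25\right) 5 \left(-35\right) = 411 \left(-175\right) = -71925$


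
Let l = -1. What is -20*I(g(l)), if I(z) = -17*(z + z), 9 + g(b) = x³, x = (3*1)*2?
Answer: 140760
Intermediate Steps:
x = 6 (x = 3*2 = 6)
g(b) = 207 (g(b) = -9 + 6³ = -9 + 216 = 207)
I(z) = -34*z
-20*I(g(l)) = -(-680)*207 = -20*(-7038) = 140760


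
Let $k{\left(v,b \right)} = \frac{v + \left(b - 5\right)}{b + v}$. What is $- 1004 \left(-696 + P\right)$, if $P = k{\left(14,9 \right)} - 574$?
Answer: $\frac{29308768}{23} \approx 1.2743 \cdot 10^{6}$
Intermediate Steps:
$k{\left(v,b \right)} = \frac{-5 + b + v}{b + v}$ ($k{\left(v,b \right)} = \frac{v + \left(b - 5\right)}{b + v} = \frac{v + \left(-5 + b\right)}{b + v} = \frac{-5 + b + v}{b + v}$)
$P = - \frac{13184}{23}$ ($P = \frac{-5 + 9 + 14}{9 + 14} - 574 = \frac{1}{23} \cdot 18 - 574 = \frac{18}{23} - 574 = - \frac{13184}{23} \approx -573.22$)
$- 1004 \left(-696 + P\right) = - 1004 \left(-696 - \frac{13184}{23}\right) = \left(-1004\right) \left(- \frac{29192}{23}\right) = \frac{29308768}{23}$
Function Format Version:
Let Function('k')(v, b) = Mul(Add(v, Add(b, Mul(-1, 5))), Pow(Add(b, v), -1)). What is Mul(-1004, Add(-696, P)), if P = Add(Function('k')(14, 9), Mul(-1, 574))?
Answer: Rational(29308768, 23) ≈ 1.2743e+6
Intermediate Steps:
Function('k')(v, b) = Mul(Pow(Add(b, v), -1), Add(-5, b, v)) (Function('k')(v, b) = Mul(Add(v, Add(b, -5)), Pow(Add(b, v), -1)) = Mul(Add(v, Add(-5, b)), Pow(Add(b, v), -1)) = Mul(Add(-5, b, v), Pow(Add(b, v), -1)) = Mul(Pow(Add(b, v), -1), Add(-5, b, v)))
P = Rational(-13184, 23) (P = Add(Mul(Pow(Add(9, 14), -1), Add(-5, 9, 14)), Mul(-1, 574)) = Add(Mul(Pow(23, -1), 18), -574) = Add(Mul(Rational(1, 23), 18), -574) = Add(Rational(18, 23), -574) = Rational(-13184, 23) ≈ -573.22)
Mul(-1004, Add(-696, P)) = Mul(-1004, Add(-696, Rational(-13184, 23))) = Mul(-1004, Rational(-29192, 23)) = Rational(29308768, 23)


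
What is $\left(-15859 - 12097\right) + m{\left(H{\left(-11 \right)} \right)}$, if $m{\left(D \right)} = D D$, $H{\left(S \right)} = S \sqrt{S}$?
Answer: $-29287$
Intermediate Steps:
$H{\left(S \right)} = S^{\frac{3}{2}}$
$m{\left(D \right)} = D^{2}$
$\left(-15859 - 12097\right) + m{\left(H{\left(-11 \right)} \right)} = \left(-15859 - 12097\right) + \left(\left(-11\right)^{\frac{3}{2}}\right)^{2} = -27956 + \left(- 11 i \sqrt{11}\right)^{2} = -27956 - 1331 = -29287$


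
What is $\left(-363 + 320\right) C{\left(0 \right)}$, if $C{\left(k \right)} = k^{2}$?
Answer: $0$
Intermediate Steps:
$\left(-363 + 320\right) C{\left(0 \right)} = \left(-363 + 320\right) 0^{2} = \left(-43\right) 0 = 0$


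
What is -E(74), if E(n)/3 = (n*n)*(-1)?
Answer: 16428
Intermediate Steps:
E(n) = -3*n**2 (E(n) = 3*((n*n)*(-1)) = 3*(n**2*(-1)) = 3*(-n**2) = -3*n**2)
-E(74) = -(-3)*74**2 = -(-3)*5476 = -1*(-16428) = 16428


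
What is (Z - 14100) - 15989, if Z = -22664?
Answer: -52753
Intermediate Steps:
(Z - 14100) - 15989 = (-22664 - 14100) - 15989 = -36764 - 15989 = -52753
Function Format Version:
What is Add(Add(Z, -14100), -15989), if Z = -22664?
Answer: -52753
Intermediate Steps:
Add(Add(Z, -14100), -15989) = Add(Add(-22664, -14100), -15989) = Add(-36764, -15989) = -52753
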